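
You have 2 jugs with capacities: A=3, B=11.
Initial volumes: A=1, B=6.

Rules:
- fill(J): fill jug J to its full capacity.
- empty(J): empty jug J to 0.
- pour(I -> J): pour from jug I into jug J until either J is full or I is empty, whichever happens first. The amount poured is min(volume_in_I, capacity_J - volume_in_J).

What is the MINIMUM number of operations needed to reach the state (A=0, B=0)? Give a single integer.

Answer: 2

Derivation:
BFS from (A=1, B=6). One shortest path:
  1. empty(A) -> (A=0 B=6)
  2. empty(B) -> (A=0 B=0)
Reached target in 2 moves.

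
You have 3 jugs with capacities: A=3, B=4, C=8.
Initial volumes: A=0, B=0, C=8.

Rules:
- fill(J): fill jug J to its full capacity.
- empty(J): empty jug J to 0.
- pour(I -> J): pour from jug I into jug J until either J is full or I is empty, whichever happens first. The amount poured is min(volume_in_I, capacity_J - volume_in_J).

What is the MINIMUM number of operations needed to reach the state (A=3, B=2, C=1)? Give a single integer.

BFS from (A=0, B=0, C=8). One shortest path:
  1. fill(A) -> (A=3 B=0 C=8)
  2. empty(C) -> (A=3 B=0 C=0)
  3. pour(A -> B) -> (A=0 B=3 C=0)
  4. fill(A) -> (A=3 B=3 C=0)
  5. pour(A -> B) -> (A=2 B=4 C=0)
  6. pour(B -> C) -> (A=2 B=0 C=4)
  7. pour(A -> B) -> (A=0 B=2 C=4)
  8. pour(C -> A) -> (A=3 B=2 C=1)
Reached target in 8 moves.

Answer: 8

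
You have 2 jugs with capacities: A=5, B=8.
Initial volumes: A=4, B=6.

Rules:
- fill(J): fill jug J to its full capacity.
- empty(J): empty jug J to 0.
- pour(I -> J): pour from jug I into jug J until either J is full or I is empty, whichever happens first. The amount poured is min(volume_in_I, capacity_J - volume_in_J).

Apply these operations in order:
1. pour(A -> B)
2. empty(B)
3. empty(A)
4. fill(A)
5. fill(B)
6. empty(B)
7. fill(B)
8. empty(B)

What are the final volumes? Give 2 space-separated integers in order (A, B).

Answer: 5 0

Derivation:
Step 1: pour(A -> B) -> (A=2 B=8)
Step 2: empty(B) -> (A=2 B=0)
Step 3: empty(A) -> (A=0 B=0)
Step 4: fill(A) -> (A=5 B=0)
Step 5: fill(B) -> (A=5 B=8)
Step 6: empty(B) -> (A=5 B=0)
Step 7: fill(B) -> (A=5 B=8)
Step 8: empty(B) -> (A=5 B=0)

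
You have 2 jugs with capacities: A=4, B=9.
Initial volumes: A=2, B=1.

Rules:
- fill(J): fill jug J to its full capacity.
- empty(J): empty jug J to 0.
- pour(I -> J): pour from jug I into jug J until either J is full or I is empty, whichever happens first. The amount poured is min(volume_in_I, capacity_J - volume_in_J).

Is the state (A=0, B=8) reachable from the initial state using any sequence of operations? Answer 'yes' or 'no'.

Answer: yes

Derivation:
BFS from (A=2, B=1):
  1. pour(B -> A) -> (A=3 B=0)
  2. fill(B) -> (A=3 B=9)
  3. pour(B -> A) -> (A=4 B=8)
  4. empty(A) -> (A=0 B=8)
Target reached → yes.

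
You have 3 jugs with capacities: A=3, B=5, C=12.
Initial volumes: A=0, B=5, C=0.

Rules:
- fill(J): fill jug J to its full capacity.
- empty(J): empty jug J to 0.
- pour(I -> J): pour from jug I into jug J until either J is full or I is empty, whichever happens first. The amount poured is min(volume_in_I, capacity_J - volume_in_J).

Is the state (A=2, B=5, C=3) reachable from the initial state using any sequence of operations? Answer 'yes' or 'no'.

Answer: yes

Derivation:
BFS from (A=0, B=5, C=0):
  1. pour(B -> A) -> (A=3 B=2 C=0)
  2. pour(A -> C) -> (A=0 B=2 C=3)
  3. pour(B -> A) -> (A=2 B=0 C=3)
  4. fill(B) -> (A=2 B=5 C=3)
Target reached → yes.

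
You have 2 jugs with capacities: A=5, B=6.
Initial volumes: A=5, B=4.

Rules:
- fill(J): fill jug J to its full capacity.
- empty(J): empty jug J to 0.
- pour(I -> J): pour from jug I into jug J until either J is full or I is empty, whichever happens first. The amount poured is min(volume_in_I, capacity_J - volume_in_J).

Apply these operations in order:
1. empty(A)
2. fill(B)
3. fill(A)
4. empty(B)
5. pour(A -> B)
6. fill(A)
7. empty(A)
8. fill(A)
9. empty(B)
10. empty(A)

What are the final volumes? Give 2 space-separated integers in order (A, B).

Answer: 0 0

Derivation:
Step 1: empty(A) -> (A=0 B=4)
Step 2: fill(B) -> (A=0 B=6)
Step 3: fill(A) -> (A=5 B=6)
Step 4: empty(B) -> (A=5 B=0)
Step 5: pour(A -> B) -> (A=0 B=5)
Step 6: fill(A) -> (A=5 B=5)
Step 7: empty(A) -> (A=0 B=5)
Step 8: fill(A) -> (A=5 B=5)
Step 9: empty(B) -> (A=5 B=0)
Step 10: empty(A) -> (A=0 B=0)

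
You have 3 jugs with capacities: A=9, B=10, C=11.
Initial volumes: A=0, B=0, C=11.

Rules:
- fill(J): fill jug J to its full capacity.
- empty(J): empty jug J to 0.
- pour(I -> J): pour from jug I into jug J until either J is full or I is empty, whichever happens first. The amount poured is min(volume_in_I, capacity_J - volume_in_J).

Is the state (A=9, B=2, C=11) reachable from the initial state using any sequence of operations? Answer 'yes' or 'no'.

Answer: yes

Derivation:
BFS from (A=0, B=0, C=11):
  1. pour(C -> A) -> (A=9 B=0 C=2)
  2. pour(C -> B) -> (A=9 B=2 C=0)
  3. fill(C) -> (A=9 B=2 C=11)
Target reached → yes.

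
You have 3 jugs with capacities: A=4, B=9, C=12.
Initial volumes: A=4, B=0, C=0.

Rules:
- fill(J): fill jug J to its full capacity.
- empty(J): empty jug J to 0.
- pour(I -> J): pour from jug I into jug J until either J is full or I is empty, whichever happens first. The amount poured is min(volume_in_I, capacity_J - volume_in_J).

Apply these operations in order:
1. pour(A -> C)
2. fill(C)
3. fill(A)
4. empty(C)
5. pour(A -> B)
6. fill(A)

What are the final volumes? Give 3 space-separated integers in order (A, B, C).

Answer: 4 4 0

Derivation:
Step 1: pour(A -> C) -> (A=0 B=0 C=4)
Step 2: fill(C) -> (A=0 B=0 C=12)
Step 3: fill(A) -> (A=4 B=0 C=12)
Step 4: empty(C) -> (A=4 B=0 C=0)
Step 5: pour(A -> B) -> (A=0 B=4 C=0)
Step 6: fill(A) -> (A=4 B=4 C=0)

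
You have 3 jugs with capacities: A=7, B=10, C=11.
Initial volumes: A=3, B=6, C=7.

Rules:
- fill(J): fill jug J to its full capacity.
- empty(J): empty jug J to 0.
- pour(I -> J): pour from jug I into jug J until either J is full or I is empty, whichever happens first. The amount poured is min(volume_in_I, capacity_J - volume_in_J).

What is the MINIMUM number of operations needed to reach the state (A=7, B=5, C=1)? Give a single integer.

Answer: 5

Derivation:
BFS from (A=3, B=6, C=7). One shortest path:
  1. empty(A) -> (A=0 B=6 C=7)
  2. pour(B -> A) -> (A=6 B=0 C=7)
  3. pour(A -> C) -> (A=2 B=0 C=11)
  4. pour(C -> B) -> (A=2 B=10 C=1)
  5. pour(B -> A) -> (A=7 B=5 C=1)
Reached target in 5 moves.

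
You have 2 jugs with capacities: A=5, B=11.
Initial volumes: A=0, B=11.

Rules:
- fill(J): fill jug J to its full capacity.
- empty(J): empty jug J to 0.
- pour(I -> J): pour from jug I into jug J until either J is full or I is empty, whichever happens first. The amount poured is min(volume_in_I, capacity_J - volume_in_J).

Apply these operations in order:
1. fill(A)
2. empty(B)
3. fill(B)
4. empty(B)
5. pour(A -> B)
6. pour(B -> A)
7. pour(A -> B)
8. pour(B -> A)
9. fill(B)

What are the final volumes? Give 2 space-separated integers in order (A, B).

Step 1: fill(A) -> (A=5 B=11)
Step 2: empty(B) -> (A=5 B=0)
Step 3: fill(B) -> (A=5 B=11)
Step 4: empty(B) -> (A=5 B=0)
Step 5: pour(A -> B) -> (A=0 B=5)
Step 6: pour(B -> A) -> (A=5 B=0)
Step 7: pour(A -> B) -> (A=0 B=5)
Step 8: pour(B -> A) -> (A=5 B=0)
Step 9: fill(B) -> (A=5 B=11)

Answer: 5 11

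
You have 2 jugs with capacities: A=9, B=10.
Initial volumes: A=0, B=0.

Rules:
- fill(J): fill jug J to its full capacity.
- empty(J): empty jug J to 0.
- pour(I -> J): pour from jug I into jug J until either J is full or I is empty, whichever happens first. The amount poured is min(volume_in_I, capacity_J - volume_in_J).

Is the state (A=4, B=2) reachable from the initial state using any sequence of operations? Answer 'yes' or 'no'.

Answer: no

Derivation:
BFS explored all 38 reachable states.
Reachable set includes: (0,0), (0,1), (0,2), (0,3), (0,4), (0,5), (0,6), (0,7), (0,8), (0,9), (0,10), (1,0) ...
Target (A=4, B=2) not in reachable set → no.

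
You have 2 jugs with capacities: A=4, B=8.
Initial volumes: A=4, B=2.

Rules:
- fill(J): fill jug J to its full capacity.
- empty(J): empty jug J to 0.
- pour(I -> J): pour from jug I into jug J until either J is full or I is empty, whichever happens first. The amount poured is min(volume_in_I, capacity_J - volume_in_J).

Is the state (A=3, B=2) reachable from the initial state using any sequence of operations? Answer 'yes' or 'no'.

BFS explored all 12 reachable states.
Reachable set includes: (0,0), (0,2), (0,4), (0,6), (0,8), (2,0), (2,8), (4,0), (4,2), (4,4), (4,6), (4,8)
Target (A=3, B=2) not in reachable set → no.

Answer: no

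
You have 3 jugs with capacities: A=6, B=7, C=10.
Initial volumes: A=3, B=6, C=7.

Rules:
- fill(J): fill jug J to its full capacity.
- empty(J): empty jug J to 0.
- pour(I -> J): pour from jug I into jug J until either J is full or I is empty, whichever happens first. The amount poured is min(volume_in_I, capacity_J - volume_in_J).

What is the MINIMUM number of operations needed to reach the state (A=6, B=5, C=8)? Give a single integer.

BFS from (A=3, B=6, C=7). One shortest path:
  1. empty(A) -> (A=0 B=6 C=7)
  2. pour(C -> A) -> (A=6 B=6 C=1)
  3. pour(A -> B) -> (A=5 B=7 C=1)
  4. pour(B -> C) -> (A=5 B=0 C=8)
  5. pour(A -> B) -> (A=0 B=5 C=8)
  6. fill(A) -> (A=6 B=5 C=8)
Reached target in 6 moves.

Answer: 6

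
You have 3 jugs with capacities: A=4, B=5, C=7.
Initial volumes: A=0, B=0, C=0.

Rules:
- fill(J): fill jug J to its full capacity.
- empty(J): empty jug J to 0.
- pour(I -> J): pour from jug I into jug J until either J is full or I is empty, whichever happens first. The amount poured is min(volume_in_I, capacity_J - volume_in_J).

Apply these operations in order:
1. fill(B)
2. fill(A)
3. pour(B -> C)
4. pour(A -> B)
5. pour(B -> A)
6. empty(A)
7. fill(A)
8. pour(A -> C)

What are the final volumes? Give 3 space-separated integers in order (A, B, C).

Answer: 2 0 7

Derivation:
Step 1: fill(B) -> (A=0 B=5 C=0)
Step 2: fill(A) -> (A=4 B=5 C=0)
Step 3: pour(B -> C) -> (A=4 B=0 C=5)
Step 4: pour(A -> B) -> (A=0 B=4 C=5)
Step 5: pour(B -> A) -> (A=4 B=0 C=5)
Step 6: empty(A) -> (A=0 B=0 C=5)
Step 7: fill(A) -> (A=4 B=0 C=5)
Step 8: pour(A -> C) -> (A=2 B=0 C=7)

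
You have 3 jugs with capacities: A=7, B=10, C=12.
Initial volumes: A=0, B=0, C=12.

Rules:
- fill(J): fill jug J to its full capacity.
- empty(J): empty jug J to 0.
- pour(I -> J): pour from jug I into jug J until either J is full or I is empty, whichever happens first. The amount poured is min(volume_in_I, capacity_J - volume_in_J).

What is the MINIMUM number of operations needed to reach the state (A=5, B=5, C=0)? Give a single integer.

Answer: 7

Derivation:
BFS from (A=0, B=0, C=12). One shortest path:
  1. pour(C -> A) -> (A=7 B=0 C=5)
  2. empty(A) -> (A=0 B=0 C=5)
  3. pour(C -> B) -> (A=0 B=5 C=0)
  4. fill(C) -> (A=0 B=5 C=12)
  5. pour(C -> A) -> (A=7 B=5 C=5)
  6. empty(A) -> (A=0 B=5 C=5)
  7. pour(C -> A) -> (A=5 B=5 C=0)
Reached target in 7 moves.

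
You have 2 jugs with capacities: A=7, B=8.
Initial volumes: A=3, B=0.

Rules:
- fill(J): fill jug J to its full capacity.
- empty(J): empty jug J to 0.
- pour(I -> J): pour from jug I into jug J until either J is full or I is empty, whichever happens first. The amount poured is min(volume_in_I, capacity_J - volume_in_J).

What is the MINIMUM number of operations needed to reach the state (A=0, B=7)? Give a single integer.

Answer: 2

Derivation:
BFS from (A=3, B=0). One shortest path:
  1. fill(A) -> (A=7 B=0)
  2. pour(A -> B) -> (A=0 B=7)
Reached target in 2 moves.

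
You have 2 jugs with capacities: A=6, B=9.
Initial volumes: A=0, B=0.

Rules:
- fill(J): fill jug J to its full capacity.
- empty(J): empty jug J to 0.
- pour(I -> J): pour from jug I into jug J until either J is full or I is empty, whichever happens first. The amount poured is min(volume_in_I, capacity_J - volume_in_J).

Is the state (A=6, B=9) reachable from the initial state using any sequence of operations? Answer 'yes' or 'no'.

BFS from (A=0, B=0):
  1. fill(A) -> (A=6 B=0)
  2. fill(B) -> (A=6 B=9)
Target reached → yes.

Answer: yes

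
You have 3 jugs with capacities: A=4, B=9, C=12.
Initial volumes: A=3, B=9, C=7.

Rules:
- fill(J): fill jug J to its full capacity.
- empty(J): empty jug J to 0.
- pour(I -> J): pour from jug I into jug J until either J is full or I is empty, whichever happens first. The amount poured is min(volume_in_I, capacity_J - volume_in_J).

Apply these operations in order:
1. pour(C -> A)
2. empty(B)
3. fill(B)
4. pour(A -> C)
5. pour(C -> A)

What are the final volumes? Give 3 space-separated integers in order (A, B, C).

Step 1: pour(C -> A) -> (A=4 B=9 C=6)
Step 2: empty(B) -> (A=4 B=0 C=6)
Step 3: fill(B) -> (A=4 B=9 C=6)
Step 4: pour(A -> C) -> (A=0 B=9 C=10)
Step 5: pour(C -> A) -> (A=4 B=9 C=6)

Answer: 4 9 6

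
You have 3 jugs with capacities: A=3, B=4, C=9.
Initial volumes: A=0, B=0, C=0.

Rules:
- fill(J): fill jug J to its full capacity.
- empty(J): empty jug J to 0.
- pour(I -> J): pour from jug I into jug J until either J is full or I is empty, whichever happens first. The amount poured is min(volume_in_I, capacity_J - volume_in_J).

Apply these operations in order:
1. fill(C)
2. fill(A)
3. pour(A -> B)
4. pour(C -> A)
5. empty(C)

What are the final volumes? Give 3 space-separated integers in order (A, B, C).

Step 1: fill(C) -> (A=0 B=0 C=9)
Step 2: fill(A) -> (A=3 B=0 C=9)
Step 3: pour(A -> B) -> (A=0 B=3 C=9)
Step 4: pour(C -> A) -> (A=3 B=3 C=6)
Step 5: empty(C) -> (A=3 B=3 C=0)

Answer: 3 3 0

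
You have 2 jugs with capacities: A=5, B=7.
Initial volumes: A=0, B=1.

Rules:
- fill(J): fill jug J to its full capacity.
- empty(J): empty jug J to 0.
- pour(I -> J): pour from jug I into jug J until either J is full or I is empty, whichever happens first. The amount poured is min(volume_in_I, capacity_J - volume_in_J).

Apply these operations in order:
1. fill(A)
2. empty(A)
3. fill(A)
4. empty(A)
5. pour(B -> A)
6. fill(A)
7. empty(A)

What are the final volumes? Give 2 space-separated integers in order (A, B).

Step 1: fill(A) -> (A=5 B=1)
Step 2: empty(A) -> (A=0 B=1)
Step 3: fill(A) -> (A=5 B=1)
Step 4: empty(A) -> (A=0 B=1)
Step 5: pour(B -> A) -> (A=1 B=0)
Step 6: fill(A) -> (A=5 B=0)
Step 7: empty(A) -> (A=0 B=0)

Answer: 0 0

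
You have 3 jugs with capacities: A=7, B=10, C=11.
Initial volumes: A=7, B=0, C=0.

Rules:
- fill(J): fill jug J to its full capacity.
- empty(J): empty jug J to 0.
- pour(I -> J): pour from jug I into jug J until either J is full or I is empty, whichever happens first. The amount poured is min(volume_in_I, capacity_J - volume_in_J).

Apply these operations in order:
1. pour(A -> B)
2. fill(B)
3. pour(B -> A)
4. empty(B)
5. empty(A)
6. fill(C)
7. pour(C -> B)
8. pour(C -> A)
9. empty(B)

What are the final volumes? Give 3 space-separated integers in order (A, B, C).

Step 1: pour(A -> B) -> (A=0 B=7 C=0)
Step 2: fill(B) -> (A=0 B=10 C=0)
Step 3: pour(B -> A) -> (A=7 B=3 C=0)
Step 4: empty(B) -> (A=7 B=0 C=0)
Step 5: empty(A) -> (A=0 B=0 C=0)
Step 6: fill(C) -> (A=0 B=0 C=11)
Step 7: pour(C -> B) -> (A=0 B=10 C=1)
Step 8: pour(C -> A) -> (A=1 B=10 C=0)
Step 9: empty(B) -> (A=1 B=0 C=0)

Answer: 1 0 0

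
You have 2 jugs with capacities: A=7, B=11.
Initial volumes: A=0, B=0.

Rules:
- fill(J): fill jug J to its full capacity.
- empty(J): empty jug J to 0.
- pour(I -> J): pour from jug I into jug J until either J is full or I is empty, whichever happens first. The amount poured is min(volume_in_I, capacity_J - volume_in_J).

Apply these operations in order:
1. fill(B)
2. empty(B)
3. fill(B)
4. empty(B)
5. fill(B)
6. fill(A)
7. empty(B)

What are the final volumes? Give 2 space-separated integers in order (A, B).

Answer: 7 0

Derivation:
Step 1: fill(B) -> (A=0 B=11)
Step 2: empty(B) -> (A=0 B=0)
Step 3: fill(B) -> (A=0 B=11)
Step 4: empty(B) -> (A=0 B=0)
Step 5: fill(B) -> (A=0 B=11)
Step 6: fill(A) -> (A=7 B=11)
Step 7: empty(B) -> (A=7 B=0)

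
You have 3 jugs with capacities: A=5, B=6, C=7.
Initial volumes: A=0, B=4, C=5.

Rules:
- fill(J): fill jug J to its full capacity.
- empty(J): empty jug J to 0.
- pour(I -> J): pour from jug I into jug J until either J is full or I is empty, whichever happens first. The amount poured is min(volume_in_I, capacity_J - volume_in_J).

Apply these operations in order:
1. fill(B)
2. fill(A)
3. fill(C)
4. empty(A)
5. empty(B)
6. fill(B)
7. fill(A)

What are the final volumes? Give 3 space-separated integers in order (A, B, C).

Answer: 5 6 7

Derivation:
Step 1: fill(B) -> (A=0 B=6 C=5)
Step 2: fill(A) -> (A=5 B=6 C=5)
Step 3: fill(C) -> (A=5 B=6 C=7)
Step 4: empty(A) -> (A=0 B=6 C=7)
Step 5: empty(B) -> (A=0 B=0 C=7)
Step 6: fill(B) -> (A=0 B=6 C=7)
Step 7: fill(A) -> (A=5 B=6 C=7)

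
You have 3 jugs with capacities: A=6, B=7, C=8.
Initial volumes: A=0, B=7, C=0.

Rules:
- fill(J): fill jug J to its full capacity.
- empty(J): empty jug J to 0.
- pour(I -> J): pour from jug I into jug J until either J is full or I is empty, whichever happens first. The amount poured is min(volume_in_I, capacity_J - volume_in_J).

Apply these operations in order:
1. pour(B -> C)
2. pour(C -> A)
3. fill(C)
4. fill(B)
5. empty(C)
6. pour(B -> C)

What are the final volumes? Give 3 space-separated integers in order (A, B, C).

Answer: 6 0 7

Derivation:
Step 1: pour(B -> C) -> (A=0 B=0 C=7)
Step 2: pour(C -> A) -> (A=6 B=0 C=1)
Step 3: fill(C) -> (A=6 B=0 C=8)
Step 4: fill(B) -> (A=6 B=7 C=8)
Step 5: empty(C) -> (A=6 B=7 C=0)
Step 6: pour(B -> C) -> (A=6 B=0 C=7)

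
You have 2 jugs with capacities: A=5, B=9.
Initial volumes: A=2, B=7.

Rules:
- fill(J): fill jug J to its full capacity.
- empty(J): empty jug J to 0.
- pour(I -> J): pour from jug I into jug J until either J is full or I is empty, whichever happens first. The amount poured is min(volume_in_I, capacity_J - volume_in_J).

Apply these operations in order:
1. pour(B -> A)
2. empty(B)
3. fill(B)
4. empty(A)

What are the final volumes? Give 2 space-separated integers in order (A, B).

Answer: 0 9

Derivation:
Step 1: pour(B -> A) -> (A=5 B=4)
Step 2: empty(B) -> (A=5 B=0)
Step 3: fill(B) -> (A=5 B=9)
Step 4: empty(A) -> (A=0 B=9)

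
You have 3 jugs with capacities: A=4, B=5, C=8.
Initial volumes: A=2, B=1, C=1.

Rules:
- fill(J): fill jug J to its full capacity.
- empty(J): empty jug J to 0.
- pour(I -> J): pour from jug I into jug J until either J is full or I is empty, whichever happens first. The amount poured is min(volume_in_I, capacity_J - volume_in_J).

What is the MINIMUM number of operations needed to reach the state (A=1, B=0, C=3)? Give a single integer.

BFS from (A=2, B=1, C=1). One shortest path:
  1. pour(A -> C) -> (A=0 B=1 C=3)
  2. pour(B -> A) -> (A=1 B=0 C=3)
Reached target in 2 moves.

Answer: 2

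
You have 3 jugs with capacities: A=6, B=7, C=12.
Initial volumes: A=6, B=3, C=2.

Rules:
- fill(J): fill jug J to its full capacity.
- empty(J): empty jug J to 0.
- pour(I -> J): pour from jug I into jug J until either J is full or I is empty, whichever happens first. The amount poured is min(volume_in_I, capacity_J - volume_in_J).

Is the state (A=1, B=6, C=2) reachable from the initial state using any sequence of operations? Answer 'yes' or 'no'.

Answer: no

Derivation:
BFS explored all 398 reachable states.
Reachable set includes: (0,0,0), (0,0,1), (0,0,2), (0,0,3), (0,0,4), (0,0,5), (0,0,6), (0,0,7), (0,0,8), (0,0,9), (0,0,10), (0,0,11) ...
Target (A=1, B=6, C=2) not in reachable set → no.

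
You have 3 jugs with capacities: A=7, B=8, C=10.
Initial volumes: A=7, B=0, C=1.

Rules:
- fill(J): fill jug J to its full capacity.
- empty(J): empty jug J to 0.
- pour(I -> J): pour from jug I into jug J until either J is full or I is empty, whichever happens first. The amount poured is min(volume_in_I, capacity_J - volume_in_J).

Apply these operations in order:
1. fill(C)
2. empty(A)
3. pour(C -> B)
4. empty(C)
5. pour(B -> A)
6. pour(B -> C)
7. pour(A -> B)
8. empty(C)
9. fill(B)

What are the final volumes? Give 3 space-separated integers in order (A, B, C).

Step 1: fill(C) -> (A=7 B=0 C=10)
Step 2: empty(A) -> (A=0 B=0 C=10)
Step 3: pour(C -> B) -> (A=0 B=8 C=2)
Step 4: empty(C) -> (A=0 B=8 C=0)
Step 5: pour(B -> A) -> (A=7 B=1 C=0)
Step 6: pour(B -> C) -> (A=7 B=0 C=1)
Step 7: pour(A -> B) -> (A=0 B=7 C=1)
Step 8: empty(C) -> (A=0 B=7 C=0)
Step 9: fill(B) -> (A=0 B=8 C=0)

Answer: 0 8 0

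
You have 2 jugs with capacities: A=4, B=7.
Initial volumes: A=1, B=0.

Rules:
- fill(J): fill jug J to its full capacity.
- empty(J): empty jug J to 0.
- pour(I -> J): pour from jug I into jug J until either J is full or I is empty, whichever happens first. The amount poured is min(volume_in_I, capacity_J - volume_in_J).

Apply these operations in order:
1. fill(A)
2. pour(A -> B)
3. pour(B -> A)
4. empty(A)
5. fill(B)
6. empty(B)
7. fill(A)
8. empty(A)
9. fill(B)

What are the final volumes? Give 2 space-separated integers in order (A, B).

Step 1: fill(A) -> (A=4 B=0)
Step 2: pour(A -> B) -> (A=0 B=4)
Step 3: pour(B -> A) -> (A=4 B=0)
Step 4: empty(A) -> (A=0 B=0)
Step 5: fill(B) -> (A=0 B=7)
Step 6: empty(B) -> (A=0 B=0)
Step 7: fill(A) -> (A=4 B=0)
Step 8: empty(A) -> (A=0 B=0)
Step 9: fill(B) -> (A=0 B=7)

Answer: 0 7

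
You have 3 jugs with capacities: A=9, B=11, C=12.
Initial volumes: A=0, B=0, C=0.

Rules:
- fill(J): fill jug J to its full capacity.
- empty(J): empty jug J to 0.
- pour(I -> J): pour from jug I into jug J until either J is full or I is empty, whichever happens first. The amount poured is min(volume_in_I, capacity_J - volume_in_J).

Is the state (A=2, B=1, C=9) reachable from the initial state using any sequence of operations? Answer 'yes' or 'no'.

BFS explored all 680 reachable states.
Reachable set includes: (0,0,0), (0,0,1), (0,0,2), (0,0,3), (0,0,4), (0,0,5), (0,0,6), (0,0,7), (0,0,8), (0,0,9), (0,0,10), (0,0,11) ...
Target (A=2, B=1, C=9) not in reachable set → no.

Answer: no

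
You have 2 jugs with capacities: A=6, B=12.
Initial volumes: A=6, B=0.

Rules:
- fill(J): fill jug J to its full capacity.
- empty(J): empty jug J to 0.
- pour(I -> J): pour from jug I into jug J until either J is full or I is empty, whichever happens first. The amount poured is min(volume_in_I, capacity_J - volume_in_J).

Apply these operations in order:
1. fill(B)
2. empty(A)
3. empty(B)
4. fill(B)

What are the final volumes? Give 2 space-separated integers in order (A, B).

Answer: 0 12

Derivation:
Step 1: fill(B) -> (A=6 B=12)
Step 2: empty(A) -> (A=0 B=12)
Step 3: empty(B) -> (A=0 B=0)
Step 4: fill(B) -> (A=0 B=12)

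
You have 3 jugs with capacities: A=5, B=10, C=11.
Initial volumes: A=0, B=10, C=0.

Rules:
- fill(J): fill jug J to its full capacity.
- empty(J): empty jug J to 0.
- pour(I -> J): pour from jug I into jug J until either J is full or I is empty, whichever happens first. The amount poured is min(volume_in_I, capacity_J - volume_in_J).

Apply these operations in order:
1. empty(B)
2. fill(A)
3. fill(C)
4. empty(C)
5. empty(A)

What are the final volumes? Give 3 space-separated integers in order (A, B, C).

Step 1: empty(B) -> (A=0 B=0 C=0)
Step 2: fill(A) -> (A=5 B=0 C=0)
Step 3: fill(C) -> (A=5 B=0 C=11)
Step 4: empty(C) -> (A=5 B=0 C=0)
Step 5: empty(A) -> (A=0 B=0 C=0)

Answer: 0 0 0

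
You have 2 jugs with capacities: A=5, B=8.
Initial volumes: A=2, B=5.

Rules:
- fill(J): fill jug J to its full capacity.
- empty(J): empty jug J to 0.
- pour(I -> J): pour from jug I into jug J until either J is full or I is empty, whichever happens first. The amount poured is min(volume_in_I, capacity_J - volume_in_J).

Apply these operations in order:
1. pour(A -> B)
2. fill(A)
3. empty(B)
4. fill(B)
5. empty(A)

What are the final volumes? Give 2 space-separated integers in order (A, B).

Step 1: pour(A -> B) -> (A=0 B=7)
Step 2: fill(A) -> (A=5 B=7)
Step 3: empty(B) -> (A=5 B=0)
Step 4: fill(B) -> (A=5 B=8)
Step 5: empty(A) -> (A=0 B=8)

Answer: 0 8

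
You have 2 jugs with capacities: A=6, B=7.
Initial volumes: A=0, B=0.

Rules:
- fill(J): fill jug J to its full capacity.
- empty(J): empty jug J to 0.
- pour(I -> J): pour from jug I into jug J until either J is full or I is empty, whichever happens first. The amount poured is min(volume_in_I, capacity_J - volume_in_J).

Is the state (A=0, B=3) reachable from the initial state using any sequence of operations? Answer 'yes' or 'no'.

Answer: yes

Derivation:
BFS from (A=0, B=0):
  1. fill(B) -> (A=0 B=7)
  2. pour(B -> A) -> (A=6 B=1)
  3. empty(A) -> (A=0 B=1)
  4. pour(B -> A) -> (A=1 B=0)
  5. fill(B) -> (A=1 B=7)
  6. pour(B -> A) -> (A=6 B=2)
  7. empty(A) -> (A=0 B=2)
  8. pour(B -> A) -> (A=2 B=0)
  9. fill(B) -> (A=2 B=7)
  10. pour(B -> A) -> (A=6 B=3)
  11. empty(A) -> (A=0 B=3)
Target reached → yes.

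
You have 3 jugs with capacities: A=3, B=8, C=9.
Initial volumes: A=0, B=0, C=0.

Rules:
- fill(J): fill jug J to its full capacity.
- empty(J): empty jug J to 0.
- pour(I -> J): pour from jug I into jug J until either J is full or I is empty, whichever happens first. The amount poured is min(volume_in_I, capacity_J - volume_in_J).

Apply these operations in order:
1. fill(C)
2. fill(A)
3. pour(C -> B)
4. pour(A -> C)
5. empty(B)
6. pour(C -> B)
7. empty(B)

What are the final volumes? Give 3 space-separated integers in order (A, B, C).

Step 1: fill(C) -> (A=0 B=0 C=9)
Step 2: fill(A) -> (A=3 B=0 C=9)
Step 3: pour(C -> B) -> (A=3 B=8 C=1)
Step 4: pour(A -> C) -> (A=0 B=8 C=4)
Step 5: empty(B) -> (A=0 B=0 C=4)
Step 6: pour(C -> B) -> (A=0 B=4 C=0)
Step 7: empty(B) -> (A=0 B=0 C=0)

Answer: 0 0 0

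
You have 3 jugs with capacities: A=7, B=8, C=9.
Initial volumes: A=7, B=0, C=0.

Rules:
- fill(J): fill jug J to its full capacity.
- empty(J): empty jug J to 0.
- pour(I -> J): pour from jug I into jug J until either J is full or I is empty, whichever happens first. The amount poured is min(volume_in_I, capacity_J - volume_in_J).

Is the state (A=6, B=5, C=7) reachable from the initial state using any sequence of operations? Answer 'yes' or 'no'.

Answer: no

Derivation:
BFS explored all 384 reachable states.
Reachable set includes: (0,0,0), (0,0,1), (0,0,2), (0,0,3), (0,0,4), (0,0,5), (0,0,6), (0,0,7), (0,0,8), (0,0,9), (0,1,0), (0,1,1) ...
Target (A=6, B=5, C=7) not in reachable set → no.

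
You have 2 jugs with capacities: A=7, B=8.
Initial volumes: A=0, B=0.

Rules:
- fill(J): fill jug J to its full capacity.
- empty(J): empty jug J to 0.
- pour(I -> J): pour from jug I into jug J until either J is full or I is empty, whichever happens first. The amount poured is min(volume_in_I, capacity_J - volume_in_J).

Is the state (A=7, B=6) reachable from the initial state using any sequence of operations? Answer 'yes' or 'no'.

BFS from (A=0, B=0):
  1. fill(A) -> (A=7 B=0)
  2. pour(A -> B) -> (A=0 B=7)
  3. fill(A) -> (A=7 B=7)
  4. pour(A -> B) -> (A=6 B=8)
  5. empty(B) -> (A=6 B=0)
  6. pour(A -> B) -> (A=0 B=6)
  7. fill(A) -> (A=7 B=6)
Target reached → yes.

Answer: yes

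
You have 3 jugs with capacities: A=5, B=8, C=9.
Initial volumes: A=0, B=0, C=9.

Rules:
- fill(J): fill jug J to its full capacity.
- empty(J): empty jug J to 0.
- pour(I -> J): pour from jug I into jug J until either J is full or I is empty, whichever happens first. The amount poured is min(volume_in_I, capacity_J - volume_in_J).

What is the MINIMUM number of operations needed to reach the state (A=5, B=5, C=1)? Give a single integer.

BFS from (A=0, B=0, C=9). One shortest path:
  1. fill(A) -> (A=5 B=0 C=9)
  2. pour(C -> B) -> (A=5 B=8 C=1)
  3. empty(B) -> (A=5 B=0 C=1)
  4. pour(A -> B) -> (A=0 B=5 C=1)
  5. fill(A) -> (A=5 B=5 C=1)
Reached target in 5 moves.

Answer: 5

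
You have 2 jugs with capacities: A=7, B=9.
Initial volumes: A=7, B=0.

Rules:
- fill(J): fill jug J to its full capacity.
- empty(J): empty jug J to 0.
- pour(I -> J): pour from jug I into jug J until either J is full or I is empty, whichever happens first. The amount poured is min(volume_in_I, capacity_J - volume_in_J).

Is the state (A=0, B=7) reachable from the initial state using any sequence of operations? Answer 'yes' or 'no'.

BFS from (A=7, B=0):
  1. pour(A -> B) -> (A=0 B=7)
Target reached → yes.

Answer: yes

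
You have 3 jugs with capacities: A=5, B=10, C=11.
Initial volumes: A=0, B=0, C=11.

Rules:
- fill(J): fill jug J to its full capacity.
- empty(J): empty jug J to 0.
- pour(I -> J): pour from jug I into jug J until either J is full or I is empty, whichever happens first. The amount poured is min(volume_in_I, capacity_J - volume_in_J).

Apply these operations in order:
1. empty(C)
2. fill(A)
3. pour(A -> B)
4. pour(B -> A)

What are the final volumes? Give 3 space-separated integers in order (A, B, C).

Step 1: empty(C) -> (A=0 B=0 C=0)
Step 2: fill(A) -> (A=5 B=0 C=0)
Step 3: pour(A -> B) -> (A=0 B=5 C=0)
Step 4: pour(B -> A) -> (A=5 B=0 C=0)

Answer: 5 0 0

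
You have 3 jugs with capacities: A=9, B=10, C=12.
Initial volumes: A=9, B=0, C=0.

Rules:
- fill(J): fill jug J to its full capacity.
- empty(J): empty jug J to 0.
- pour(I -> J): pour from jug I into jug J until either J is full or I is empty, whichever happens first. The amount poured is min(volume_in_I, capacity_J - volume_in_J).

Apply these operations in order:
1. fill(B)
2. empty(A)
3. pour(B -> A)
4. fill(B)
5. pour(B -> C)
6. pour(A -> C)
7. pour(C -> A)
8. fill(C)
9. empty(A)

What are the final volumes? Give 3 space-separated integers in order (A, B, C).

Step 1: fill(B) -> (A=9 B=10 C=0)
Step 2: empty(A) -> (A=0 B=10 C=0)
Step 3: pour(B -> A) -> (A=9 B=1 C=0)
Step 4: fill(B) -> (A=9 B=10 C=0)
Step 5: pour(B -> C) -> (A=9 B=0 C=10)
Step 6: pour(A -> C) -> (A=7 B=0 C=12)
Step 7: pour(C -> A) -> (A=9 B=0 C=10)
Step 8: fill(C) -> (A=9 B=0 C=12)
Step 9: empty(A) -> (A=0 B=0 C=12)

Answer: 0 0 12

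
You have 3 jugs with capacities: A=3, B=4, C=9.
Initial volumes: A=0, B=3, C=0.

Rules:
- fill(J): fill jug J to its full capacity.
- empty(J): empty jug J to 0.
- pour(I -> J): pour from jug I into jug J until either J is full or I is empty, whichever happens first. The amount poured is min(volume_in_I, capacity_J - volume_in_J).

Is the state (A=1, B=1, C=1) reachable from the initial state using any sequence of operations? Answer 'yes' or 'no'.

Answer: no

Derivation:
BFS explored all 152 reachable states.
Reachable set includes: (0,0,0), (0,0,1), (0,0,2), (0,0,3), (0,0,4), (0,0,5), (0,0,6), (0,0,7), (0,0,8), (0,0,9), (0,1,0), (0,1,1) ...
Target (A=1, B=1, C=1) not in reachable set → no.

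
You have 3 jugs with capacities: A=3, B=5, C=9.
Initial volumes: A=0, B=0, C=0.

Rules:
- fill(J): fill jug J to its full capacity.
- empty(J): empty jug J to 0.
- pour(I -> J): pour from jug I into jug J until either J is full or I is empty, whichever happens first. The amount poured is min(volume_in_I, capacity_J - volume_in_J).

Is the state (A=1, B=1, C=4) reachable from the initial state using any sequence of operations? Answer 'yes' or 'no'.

BFS explored all 176 reachable states.
Reachable set includes: (0,0,0), (0,0,1), (0,0,2), (0,0,3), (0,0,4), (0,0,5), (0,0,6), (0,0,7), (0,0,8), (0,0,9), (0,1,0), (0,1,1) ...
Target (A=1, B=1, C=4) not in reachable set → no.

Answer: no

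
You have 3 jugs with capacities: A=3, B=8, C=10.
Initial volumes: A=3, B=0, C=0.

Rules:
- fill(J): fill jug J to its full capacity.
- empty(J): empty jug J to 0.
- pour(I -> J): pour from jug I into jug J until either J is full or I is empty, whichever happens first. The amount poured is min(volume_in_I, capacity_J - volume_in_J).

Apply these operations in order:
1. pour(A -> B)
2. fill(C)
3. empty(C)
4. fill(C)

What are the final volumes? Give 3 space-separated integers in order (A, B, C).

Step 1: pour(A -> B) -> (A=0 B=3 C=0)
Step 2: fill(C) -> (A=0 B=3 C=10)
Step 3: empty(C) -> (A=0 B=3 C=0)
Step 4: fill(C) -> (A=0 B=3 C=10)

Answer: 0 3 10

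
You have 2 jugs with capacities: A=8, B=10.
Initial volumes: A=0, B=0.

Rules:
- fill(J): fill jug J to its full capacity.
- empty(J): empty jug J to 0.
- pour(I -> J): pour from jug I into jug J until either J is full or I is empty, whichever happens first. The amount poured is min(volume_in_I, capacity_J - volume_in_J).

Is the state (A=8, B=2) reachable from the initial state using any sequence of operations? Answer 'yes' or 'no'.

Answer: yes

Derivation:
BFS from (A=0, B=0):
  1. fill(B) -> (A=0 B=10)
  2. pour(B -> A) -> (A=8 B=2)
Target reached → yes.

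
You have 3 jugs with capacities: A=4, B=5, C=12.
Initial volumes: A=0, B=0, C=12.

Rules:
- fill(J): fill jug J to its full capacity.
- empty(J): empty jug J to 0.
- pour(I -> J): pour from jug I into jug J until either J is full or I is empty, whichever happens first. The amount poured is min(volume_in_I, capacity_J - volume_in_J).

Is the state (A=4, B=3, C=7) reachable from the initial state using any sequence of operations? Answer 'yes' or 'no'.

BFS from (A=0, B=0, C=12):
  1. pour(C -> B) -> (A=0 B=5 C=7)
  2. empty(B) -> (A=0 B=0 C=7)
  3. pour(C -> B) -> (A=0 B=5 C=2)
  4. empty(B) -> (A=0 B=0 C=2)
  5. pour(C -> A) -> (A=2 B=0 C=0)
  6. fill(C) -> (A=2 B=0 C=12)
  7. pour(C -> B) -> (A=2 B=5 C=7)
  8. pour(B -> A) -> (A=4 B=3 C=7)
Target reached → yes.

Answer: yes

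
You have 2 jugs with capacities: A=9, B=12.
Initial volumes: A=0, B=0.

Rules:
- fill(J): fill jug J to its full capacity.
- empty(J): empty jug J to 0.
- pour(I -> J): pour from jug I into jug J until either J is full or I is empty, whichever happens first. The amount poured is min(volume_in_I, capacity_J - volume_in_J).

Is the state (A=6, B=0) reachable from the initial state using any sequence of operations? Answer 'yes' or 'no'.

Answer: yes

Derivation:
BFS from (A=0, B=0):
  1. fill(A) -> (A=9 B=0)
  2. pour(A -> B) -> (A=0 B=9)
  3. fill(A) -> (A=9 B=9)
  4. pour(A -> B) -> (A=6 B=12)
  5. empty(B) -> (A=6 B=0)
Target reached → yes.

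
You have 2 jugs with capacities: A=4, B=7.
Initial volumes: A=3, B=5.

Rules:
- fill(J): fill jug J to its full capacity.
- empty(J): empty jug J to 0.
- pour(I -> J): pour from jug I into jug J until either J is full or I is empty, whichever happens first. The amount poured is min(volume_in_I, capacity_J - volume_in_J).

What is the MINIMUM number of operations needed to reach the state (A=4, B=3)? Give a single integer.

BFS from (A=3, B=5). One shortest path:
  1. empty(A) -> (A=0 B=5)
  2. fill(B) -> (A=0 B=7)
  3. pour(B -> A) -> (A=4 B=3)
Reached target in 3 moves.

Answer: 3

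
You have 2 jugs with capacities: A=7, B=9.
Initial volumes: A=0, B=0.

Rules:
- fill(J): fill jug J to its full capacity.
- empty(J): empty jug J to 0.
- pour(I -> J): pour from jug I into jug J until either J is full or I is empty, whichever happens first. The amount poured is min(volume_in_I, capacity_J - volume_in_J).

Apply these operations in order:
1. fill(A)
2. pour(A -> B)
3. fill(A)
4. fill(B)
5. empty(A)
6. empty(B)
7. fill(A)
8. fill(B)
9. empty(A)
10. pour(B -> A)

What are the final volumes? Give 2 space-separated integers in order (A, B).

Step 1: fill(A) -> (A=7 B=0)
Step 2: pour(A -> B) -> (A=0 B=7)
Step 3: fill(A) -> (A=7 B=7)
Step 4: fill(B) -> (A=7 B=9)
Step 5: empty(A) -> (A=0 B=9)
Step 6: empty(B) -> (A=0 B=0)
Step 7: fill(A) -> (A=7 B=0)
Step 8: fill(B) -> (A=7 B=9)
Step 9: empty(A) -> (A=0 B=9)
Step 10: pour(B -> A) -> (A=7 B=2)

Answer: 7 2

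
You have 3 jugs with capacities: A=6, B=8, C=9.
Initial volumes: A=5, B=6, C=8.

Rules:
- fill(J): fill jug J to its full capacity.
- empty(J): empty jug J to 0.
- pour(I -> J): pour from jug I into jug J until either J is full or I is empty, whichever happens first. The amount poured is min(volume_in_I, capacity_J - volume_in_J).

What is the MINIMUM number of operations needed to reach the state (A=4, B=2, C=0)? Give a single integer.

Answer: 5

Derivation:
BFS from (A=5, B=6, C=8). One shortest path:
  1. empty(A) -> (A=0 B=6 C=8)
  2. pour(C -> A) -> (A=6 B=6 C=2)
  3. pour(A -> B) -> (A=4 B=8 C=2)
  4. empty(B) -> (A=4 B=0 C=2)
  5. pour(C -> B) -> (A=4 B=2 C=0)
Reached target in 5 moves.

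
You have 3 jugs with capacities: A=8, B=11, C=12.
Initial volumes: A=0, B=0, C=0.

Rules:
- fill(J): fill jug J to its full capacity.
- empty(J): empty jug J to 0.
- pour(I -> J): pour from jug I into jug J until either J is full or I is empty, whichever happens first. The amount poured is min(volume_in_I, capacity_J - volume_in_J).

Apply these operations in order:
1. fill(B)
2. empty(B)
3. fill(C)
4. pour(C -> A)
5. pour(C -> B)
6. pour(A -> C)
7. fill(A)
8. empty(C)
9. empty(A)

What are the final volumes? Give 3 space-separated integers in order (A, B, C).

Answer: 0 4 0

Derivation:
Step 1: fill(B) -> (A=0 B=11 C=0)
Step 2: empty(B) -> (A=0 B=0 C=0)
Step 3: fill(C) -> (A=0 B=0 C=12)
Step 4: pour(C -> A) -> (A=8 B=0 C=4)
Step 5: pour(C -> B) -> (A=8 B=4 C=0)
Step 6: pour(A -> C) -> (A=0 B=4 C=8)
Step 7: fill(A) -> (A=8 B=4 C=8)
Step 8: empty(C) -> (A=8 B=4 C=0)
Step 9: empty(A) -> (A=0 B=4 C=0)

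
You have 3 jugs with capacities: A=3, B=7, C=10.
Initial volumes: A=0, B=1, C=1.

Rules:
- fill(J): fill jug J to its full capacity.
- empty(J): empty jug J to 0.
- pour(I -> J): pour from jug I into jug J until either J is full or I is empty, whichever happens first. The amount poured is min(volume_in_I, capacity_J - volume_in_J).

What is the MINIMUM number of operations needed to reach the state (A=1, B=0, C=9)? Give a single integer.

Answer: 8

Derivation:
BFS from (A=0, B=1, C=1). One shortest path:
  1. fill(A) -> (A=3 B=1 C=1)
  2. empty(C) -> (A=3 B=1 C=0)
  3. pour(A -> C) -> (A=0 B=1 C=3)
  4. fill(A) -> (A=3 B=1 C=3)
  5. pour(A -> C) -> (A=0 B=1 C=6)
  6. fill(A) -> (A=3 B=1 C=6)
  7. pour(A -> C) -> (A=0 B=1 C=9)
  8. pour(B -> A) -> (A=1 B=0 C=9)
Reached target in 8 moves.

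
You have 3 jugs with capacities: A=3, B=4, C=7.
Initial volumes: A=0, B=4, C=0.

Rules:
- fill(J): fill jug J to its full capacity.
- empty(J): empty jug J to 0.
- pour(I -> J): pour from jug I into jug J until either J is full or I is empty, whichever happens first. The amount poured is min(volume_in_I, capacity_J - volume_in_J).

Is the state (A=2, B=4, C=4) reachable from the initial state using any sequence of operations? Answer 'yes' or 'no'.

BFS from (A=0, B=4, C=0):
  1. fill(A) -> (A=3 B=4 C=0)
  2. pour(B -> C) -> (A=3 B=0 C=4)
  3. pour(A -> B) -> (A=0 B=3 C=4)
  4. fill(A) -> (A=3 B=3 C=4)
  5. pour(A -> B) -> (A=2 B=4 C=4)
Target reached → yes.

Answer: yes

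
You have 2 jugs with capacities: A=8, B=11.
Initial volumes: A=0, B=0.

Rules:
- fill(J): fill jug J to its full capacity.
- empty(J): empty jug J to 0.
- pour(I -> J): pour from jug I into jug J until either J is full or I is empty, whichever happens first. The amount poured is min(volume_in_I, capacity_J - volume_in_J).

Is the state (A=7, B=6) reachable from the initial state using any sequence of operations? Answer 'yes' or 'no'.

BFS explored all 38 reachable states.
Reachable set includes: (0,0), (0,1), (0,2), (0,3), (0,4), (0,5), (0,6), (0,7), (0,8), (0,9), (0,10), (0,11) ...
Target (A=7, B=6) not in reachable set → no.

Answer: no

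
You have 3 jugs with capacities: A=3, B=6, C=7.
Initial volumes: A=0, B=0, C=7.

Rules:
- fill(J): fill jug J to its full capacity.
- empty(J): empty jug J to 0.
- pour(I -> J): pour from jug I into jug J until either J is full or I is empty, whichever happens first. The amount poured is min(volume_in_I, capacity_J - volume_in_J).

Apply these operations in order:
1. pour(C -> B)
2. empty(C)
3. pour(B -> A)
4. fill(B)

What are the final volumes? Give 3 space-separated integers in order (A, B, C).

Step 1: pour(C -> B) -> (A=0 B=6 C=1)
Step 2: empty(C) -> (A=0 B=6 C=0)
Step 3: pour(B -> A) -> (A=3 B=3 C=0)
Step 4: fill(B) -> (A=3 B=6 C=0)

Answer: 3 6 0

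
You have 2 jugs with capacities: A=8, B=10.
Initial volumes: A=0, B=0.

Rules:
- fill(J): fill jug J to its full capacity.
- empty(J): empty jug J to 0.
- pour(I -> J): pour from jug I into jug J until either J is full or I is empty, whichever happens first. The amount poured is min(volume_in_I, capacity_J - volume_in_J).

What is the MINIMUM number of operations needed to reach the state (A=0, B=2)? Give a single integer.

BFS from (A=0, B=0). One shortest path:
  1. fill(B) -> (A=0 B=10)
  2. pour(B -> A) -> (A=8 B=2)
  3. empty(A) -> (A=0 B=2)
Reached target in 3 moves.

Answer: 3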